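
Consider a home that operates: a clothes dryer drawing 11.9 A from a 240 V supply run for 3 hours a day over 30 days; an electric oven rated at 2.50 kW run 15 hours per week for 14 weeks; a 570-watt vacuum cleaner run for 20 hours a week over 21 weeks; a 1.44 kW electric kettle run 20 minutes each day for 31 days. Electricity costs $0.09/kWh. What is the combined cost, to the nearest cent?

clothes dryer: Power = 11.9 A × 240 V = 2856 W = 2.856 kW
clothes dryer: Runtime = 3 h/day × 30 days = 90 h
clothes dryer: 2.856 kW × 90 h = 257.04 kWh
electric oven: Runtime = 15 h/week × 14 weeks = 210 h
electric oven: 2.5 kW × 210 h = 525 kWh
vacuum cleaner: Runtime = 20 h/week × 21 weeks = 420 h
vacuum cleaner: 0.57 kW × 420 h = 239.4 kWh
electric kettle: Runtime = 20 min × 31 = 620 min = 10.333333… h
electric kettle: 1.44 kW × 10.333333… h = 14.88 kWh
Total energy = 1036.32 kWh
Cost = 1036.32 × $0.09 = $93.27

$93.27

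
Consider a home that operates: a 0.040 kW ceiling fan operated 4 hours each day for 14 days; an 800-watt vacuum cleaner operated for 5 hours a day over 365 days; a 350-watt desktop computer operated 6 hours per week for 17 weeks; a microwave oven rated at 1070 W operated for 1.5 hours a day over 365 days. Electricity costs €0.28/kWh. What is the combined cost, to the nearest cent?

€583.45

ceiling fan: Runtime = 4 h/day × 14 days = 56 h
ceiling fan: 0.04 kW × 56 h = 2.24 kWh
vacuum cleaner: Runtime = 5 h/day × 365 days = 1825 h
vacuum cleaner: 0.8 kW × 1825 h = 1460 kWh
desktop computer: Runtime = 6 h/week × 17 weeks = 102 h
desktop computer: 0.35 kW × 102 h = 35.7 kWh
microwave oven: Runtime = 1.5 h/day × 365 days = 547.5 h
microwave oven: 1.07 kW × 547.5 h = 585.825 kWh
Total energy = 2083.765 kWh
Cost = 2083.765 × €0.28 = €583.45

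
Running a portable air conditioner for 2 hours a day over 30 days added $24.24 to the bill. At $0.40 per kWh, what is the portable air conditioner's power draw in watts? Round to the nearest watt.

1010 W

Energy = $24.24 ÷ $0.40/kWh = 60.6 kWh
Runtime = 2 h/day × 30 days = 60 h
Power = 60.6 kWh ÷ 60 h = 1.01 kW = 1010 W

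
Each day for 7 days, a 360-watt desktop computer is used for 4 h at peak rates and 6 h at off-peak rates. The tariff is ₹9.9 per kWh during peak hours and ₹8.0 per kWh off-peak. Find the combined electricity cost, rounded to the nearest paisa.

Peak energy = 0.36 kW × 4 h × 7 = 10.08 kWh
Off-peak energy = 0.36 kW × 6 h × 7 = 15.12 kWh
Cost = 10.08 × ₹9.9 + 15.12 × ₹8.0 = ₹99.792 + ₹120.96 = ₹220.75

₹220.75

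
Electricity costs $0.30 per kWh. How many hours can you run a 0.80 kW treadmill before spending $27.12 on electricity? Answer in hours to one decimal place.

113.0 h

Energy available = $27.12 ÷ $0.30/kWh = 90.4 kWh
Hours = 90.4 kWh ÷ 0.8 kW = 113.0 h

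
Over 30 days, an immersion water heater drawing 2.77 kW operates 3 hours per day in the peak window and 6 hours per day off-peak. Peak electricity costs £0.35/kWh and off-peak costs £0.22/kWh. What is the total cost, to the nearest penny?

£196.95

Peak energy = 2.77 kW × 3 h × 30 = 249.3 kWh
Off-peak energy = 2.77 kW × 6 h × 30 = 498.6 kWh
Cost = 249.3 × £0.35 + 498.6 × £0.22 = £87.255 + £109.692 = £196.95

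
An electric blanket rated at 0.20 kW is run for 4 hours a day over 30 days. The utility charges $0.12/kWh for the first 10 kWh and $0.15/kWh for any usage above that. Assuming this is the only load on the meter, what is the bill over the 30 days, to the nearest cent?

Runtime = 4 h/day × 30 days = 120 h
Energy = 0.2 kW × 120 h = 24 kWh
Tier 1 (0–10 kWh): 10 × $0.12 = $1.2
Above 10 kWh: 14 × $0.15 = $2.1
Bill = $3.30

$3.30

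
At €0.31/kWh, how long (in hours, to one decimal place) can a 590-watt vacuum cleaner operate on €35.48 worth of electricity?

Energy available = €35.48 ÷ €0.31/kWh = 114.4516 kWh
Hours = 114.4516 kWh ÷ 0.59 kW = 194.0 h

194.0 h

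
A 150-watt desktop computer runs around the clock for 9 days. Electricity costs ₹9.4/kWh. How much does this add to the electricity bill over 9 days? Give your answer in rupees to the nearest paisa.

Runtime = 24 h × 9 = 216 h
Energy = 0.15 kW × 216 h = 32.4 kWh
Cost = 32.4 kWh × ₹9.4/kWh = ₹304.56

₹304.56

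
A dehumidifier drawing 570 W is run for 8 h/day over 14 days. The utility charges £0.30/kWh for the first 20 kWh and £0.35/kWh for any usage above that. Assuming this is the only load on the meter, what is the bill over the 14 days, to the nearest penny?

£21.34

Runtime = 8 h/day × 14 days = 112 h
Energy = 0.57 kW × 112 h = 63.84 kWh
Tier 1 (0–20 kWh): 20 × £0.30 = £6
Above 20 kWh: 43.84 × £0.35 = £15.344
Bill = £21.34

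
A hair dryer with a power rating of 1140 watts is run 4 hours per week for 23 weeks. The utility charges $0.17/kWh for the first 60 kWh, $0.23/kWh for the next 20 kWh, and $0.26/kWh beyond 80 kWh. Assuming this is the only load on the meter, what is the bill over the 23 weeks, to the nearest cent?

$21.27

Runtime = 4 h/week × 23 weeks = 92 h
Energy = 1.14 kW × 92 h = 104.88 kWh
Tier 1 (0–60 kWh): 60 × $0.17 = $10.2
Tier 2 (60–80 kWh): 20 × $0.23 = $4.6
Above 80 kWh: 24.88 × $0.26 = $6.4688
Bill = $21.27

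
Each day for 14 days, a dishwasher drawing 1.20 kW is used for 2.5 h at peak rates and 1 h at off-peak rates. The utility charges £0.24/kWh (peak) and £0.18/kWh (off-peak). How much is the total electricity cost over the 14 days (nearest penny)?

Peak energy = 1.2 kW × 2.5 h × 14 = 42 kWh
Off-peak energy = 1.2 kW × 1 h × 14 = 16.8 kWh
Cost = 42 × £0.24 + 16.8 × £0.18 = £10.08 + £3.024 = £13.10

£13.10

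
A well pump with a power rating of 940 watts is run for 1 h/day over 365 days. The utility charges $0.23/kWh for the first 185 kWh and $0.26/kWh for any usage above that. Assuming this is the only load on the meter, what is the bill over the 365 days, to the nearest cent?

$83.66

Runtime = 1 h/day × 365 days = 365 h
Energy = 0.94 kW × 365 h = 343.1 kWh
Tier 1 (0–185 kWh): 185 × $0.23 = $42.55
Above 185 kWh: 158.1 × $0.26 = $41.106
Bill = $83.66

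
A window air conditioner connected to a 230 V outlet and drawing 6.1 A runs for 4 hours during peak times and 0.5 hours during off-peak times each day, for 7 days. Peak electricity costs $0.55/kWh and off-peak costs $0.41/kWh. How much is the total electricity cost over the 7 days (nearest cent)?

Power = 6.1 A × 230 V = 1403 W = 1.403 kW
Peak energy = 1.403 kW × 4 h × 7 = 39.284 kWh
Off-peak energy = 1.403 kW × 0.5 h × 7 = 4.9105 kWh
Cost = 39.284 × $0.55 + 4.9105 × $0.41 = $21.6062 + $2.013305 = $23.62

$23.62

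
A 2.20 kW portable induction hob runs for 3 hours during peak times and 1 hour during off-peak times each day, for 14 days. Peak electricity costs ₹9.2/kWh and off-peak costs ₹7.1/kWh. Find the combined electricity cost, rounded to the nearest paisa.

Peak energy = 2.2 kW × 3 h × 14 = 92.4 kWh
Off-peak energy = 2.2 kW × 1 h × 14 = 30.8 kWh
Cost = 92.4 × ₹9.2 + 30.8 × ₹7.1 = ₹850.08 + ₹218.68 = ₹1068.76

₹1068.76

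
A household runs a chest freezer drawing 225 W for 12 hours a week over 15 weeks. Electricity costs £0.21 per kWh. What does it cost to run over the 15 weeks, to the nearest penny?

£8.51

Runtime = 12 h/week × 15 weeks = 180 h
Energy = 0.225 kW × 180 h = 40.5 kWh
Cost = 40.5 kWh × £0.21/kWh = £8.51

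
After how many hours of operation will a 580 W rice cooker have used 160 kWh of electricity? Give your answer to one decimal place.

275.9 h

Hours = 160 kWh ÷ 0.58 kW = 275.9 h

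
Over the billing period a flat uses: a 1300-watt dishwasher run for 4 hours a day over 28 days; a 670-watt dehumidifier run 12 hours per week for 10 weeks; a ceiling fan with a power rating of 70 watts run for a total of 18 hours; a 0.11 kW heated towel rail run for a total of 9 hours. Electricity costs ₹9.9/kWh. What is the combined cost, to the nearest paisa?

dishwasher: Runtime = 4 h/day × 28 days = 112 h
dishwasher: 1.3 kW × 112 h = 145.6 kWh
dehumidifier: Runtime = 12 h/week × 10 weeks = 120 h
dehumidifier: 0.67 kW × 120 h = 80.4 kWh
ceiling fan: 0.07 kW × 18 h = 1.26 kWh
heated towel rail: 0.11 kW × 9 h = 0.99 kWh
Total energy = 228.25 kWh
Cost = 228.25 × ₹9.9 = ₹2259.68

₹2259.68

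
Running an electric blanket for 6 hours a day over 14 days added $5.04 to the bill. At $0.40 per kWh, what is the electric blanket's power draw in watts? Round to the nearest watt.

150 W

Energy = $5.04 ÷ $0.40/kWh = 12.6 kWh
Runtime = 6 h/day × 14 days = 84 h
Power = 12.6 kWh ÷ 84 h = 0.15 kW = 150 W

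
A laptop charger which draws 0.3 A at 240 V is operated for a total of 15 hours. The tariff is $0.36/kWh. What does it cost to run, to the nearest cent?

Power = 0.3 A × 240 V = 72 W = 0.072 kW
Energy = 0.072 kW × 15 h = 1.08 kWh
Cost = 1.08 kWh × $0.36/kWh = $0.39

$0.39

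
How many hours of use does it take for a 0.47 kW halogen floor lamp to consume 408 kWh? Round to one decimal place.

Hours = 408 kWh ÷ 0.47 kW = 868.1 h

868.1 h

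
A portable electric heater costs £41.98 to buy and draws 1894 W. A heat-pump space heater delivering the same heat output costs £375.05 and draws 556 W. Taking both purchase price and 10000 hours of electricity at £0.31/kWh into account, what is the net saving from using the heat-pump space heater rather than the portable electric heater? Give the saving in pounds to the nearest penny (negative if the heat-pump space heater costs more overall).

£3814.73

portable electric heater: £41.98 + (1894/1000) kW × 10000 h × £0.31 = £41.98 + £5871.4 = £5913.38
heat-pump space heater: £375.05 + (556/1000) kW × 10000 h × £0.31 = £375.05 + £1723.6 = £2098.65
Saving = £5913.38 − £2098.65 = £3814.73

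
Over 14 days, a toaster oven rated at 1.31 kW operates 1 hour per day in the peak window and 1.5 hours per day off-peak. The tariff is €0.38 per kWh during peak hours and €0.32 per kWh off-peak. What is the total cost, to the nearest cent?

Peak energy = 1.31 kW × 1 h × 14 = 18.34 kWh
Off-peak energy = 1.31 kW × 1.5 h × 14 = 27.51 kWh
Cost = 18.34 × €0.38 + 27.51 × €0.32 = €6.9692 + €8.8032 = €15.77

€15.77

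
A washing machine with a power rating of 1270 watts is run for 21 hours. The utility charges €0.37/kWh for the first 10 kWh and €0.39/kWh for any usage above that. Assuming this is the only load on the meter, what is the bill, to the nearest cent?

Energy = 1.27 kW × 21 h = 26.67 kWh
Tier 1 (0–10 kWh): 10 × €0.37 = €3.7
Above 10 kWh: 16.67 × €0.39 = €6.5013
Bill = €10.20

€10.20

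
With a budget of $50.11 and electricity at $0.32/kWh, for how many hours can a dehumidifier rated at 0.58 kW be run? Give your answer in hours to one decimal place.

270.0 h

Energy available = $50.11 ÷ $0.32/kWh = 156.5938 kWh
Hours = 156.5938 kWh ÷ 0.58 kW = 270.0 h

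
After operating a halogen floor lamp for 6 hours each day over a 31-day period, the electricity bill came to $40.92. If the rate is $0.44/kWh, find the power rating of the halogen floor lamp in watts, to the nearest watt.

Energy = $40.92 ÷ $0.44/kWh = 93 kWh
Runtime = 6 h/day × 31 days = 186 h
Power = 93 kWh ÷ 186 h = 0.5 kW = 500 W

500 W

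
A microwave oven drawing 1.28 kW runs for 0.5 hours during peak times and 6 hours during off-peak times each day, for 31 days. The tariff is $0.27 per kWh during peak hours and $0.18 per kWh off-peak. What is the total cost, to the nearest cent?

Peak energy = 1.28 kW × 0.5 h × 31 = 19.84 kWh
Off-peak energy = 1.28 kW × 6 h × 31 = 238.08 kWh
Cost = 19.84 × $0.27 + 238.08 × $0.18 = $5.3568 + $42.8544 = $48.21

$48.21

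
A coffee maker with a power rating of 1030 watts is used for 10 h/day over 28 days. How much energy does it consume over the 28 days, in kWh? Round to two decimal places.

Runtime = 10 h/day × 28 days = 280 h
Energy = 1.03 kW × 280 h = 288.4 kWh

288.40 kWh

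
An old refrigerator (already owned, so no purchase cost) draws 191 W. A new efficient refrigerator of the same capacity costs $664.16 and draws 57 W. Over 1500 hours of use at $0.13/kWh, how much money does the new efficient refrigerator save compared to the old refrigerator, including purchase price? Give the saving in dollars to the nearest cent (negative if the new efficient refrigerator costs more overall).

old refrigerator: $0.00 + (191/1000) kW × 1500 h × $0.13 = $0.00 + $37.245 = $37.245
new efficient refrigerator: $664.16 + (57/1000) kW × 1500 h × $0.13 = $664.16 + $11.115 = $675.275
Saving = $37.245 − $675.275 = −$638.03

-$638.03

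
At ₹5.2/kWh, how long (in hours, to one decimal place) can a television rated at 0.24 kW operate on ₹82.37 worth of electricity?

66.0 h

Energy available = ₹82.37 ÷ ₹5.2/kWh = 15.8404 kWh
Hours = 15.8404 kWh ÷ 0.24 kW = 66.0 h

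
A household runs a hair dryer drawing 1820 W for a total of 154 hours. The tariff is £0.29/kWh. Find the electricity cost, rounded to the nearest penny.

£81.28

Energy = 1.82 kW × 154 h = 280.28 kWh
Cost = 280.28 kWh × £0.29/kWh = £81.28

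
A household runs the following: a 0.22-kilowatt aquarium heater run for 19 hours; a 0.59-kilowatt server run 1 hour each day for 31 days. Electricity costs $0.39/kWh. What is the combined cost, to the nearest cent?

$8.76

aquarium heater: 0.22 kW × 19 h = 4.18 kWh
server: Runtime = 1 h/day × 31 days = 31 h
server: 0.59 kW × 31 h = 18.29 kWh
Total energy = 22.47 kWh
Cost = 22.47 × $0.39 = $8.76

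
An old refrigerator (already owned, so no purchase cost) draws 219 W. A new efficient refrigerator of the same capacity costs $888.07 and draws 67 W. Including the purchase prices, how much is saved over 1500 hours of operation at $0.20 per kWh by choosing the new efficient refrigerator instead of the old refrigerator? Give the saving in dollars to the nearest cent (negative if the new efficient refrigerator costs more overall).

-$842.47

old refrigerator: $0.00 + (219/1000) kW × 1500 h × $0.20 = $0.00 + $65.7 = $65.7
new efficient refrigerator: $888.07 + (67/1000) kW × 1500 h × $0.20 = $888.07 + $20.1 = $908.17
Saving = $65.7 − $908.17 = −$842.47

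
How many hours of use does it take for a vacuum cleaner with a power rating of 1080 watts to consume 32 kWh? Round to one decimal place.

29.6 h

Hours = 32 kWh ÷ 1.08 kW = 29.6 h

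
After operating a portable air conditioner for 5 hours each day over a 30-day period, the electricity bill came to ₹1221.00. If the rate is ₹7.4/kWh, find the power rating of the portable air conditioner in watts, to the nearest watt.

Energy = ₹1221.00 ÷ ₹7.4/kWh = 165 kWh
Runtime = 5 h/day × 30 days = 150 h
Power = 165 kWh ÷ 150 h = 1.1 kW = 1100 W

1100 W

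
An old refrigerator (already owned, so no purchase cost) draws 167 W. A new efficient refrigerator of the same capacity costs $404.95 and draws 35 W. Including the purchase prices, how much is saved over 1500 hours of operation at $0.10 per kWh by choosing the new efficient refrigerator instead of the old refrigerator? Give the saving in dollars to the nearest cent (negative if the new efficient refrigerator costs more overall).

old refrigerator: $0.00 + (167/1000) kW × 1500 h × $0.10 = $0.00 + $25.05 = $25.05
new efficient refrigerator: $404.95 + (35/1000) kW × 1500 h × $0.10 = $404.95 + $5.25 = $410.2
Saving = $25.05 − $410.2 = −$385.15

-$385.15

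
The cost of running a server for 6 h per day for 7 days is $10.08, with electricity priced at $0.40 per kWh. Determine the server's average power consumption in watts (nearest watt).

600 W

Energy = $10.08 ÷ $0.40/kWh = 25.2 kWh
Runtime = 6 h/day × 7 days = 42 h
Power = 25.2 kWh ÷ 42 h = 0.6 kW = 600 W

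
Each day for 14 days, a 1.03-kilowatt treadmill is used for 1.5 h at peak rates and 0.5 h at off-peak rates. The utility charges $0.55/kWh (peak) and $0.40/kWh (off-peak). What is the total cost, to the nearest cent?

$14.78

Peak energy = 1.03 kW × 1.5 h × 14 = 21.63 kWh
Off-peak energy = 1.03 kW × 0.5 h × 14 = 7.21 kWh
Cost = 21.63 × $0.55 + 7.21 × $0.40 = $11.8965 + $2.884 = $14.78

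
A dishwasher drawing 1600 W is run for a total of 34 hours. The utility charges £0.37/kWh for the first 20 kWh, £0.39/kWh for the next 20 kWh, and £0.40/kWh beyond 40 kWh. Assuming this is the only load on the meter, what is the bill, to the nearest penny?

£20.96

Energy = 1.6 kW × 34 h = 54.4 kWh
Tier 1 (0–20 kWh): 20 × £0.37 = £7.4
Tier 2 (20–40 kWh): 20 × £0.39 = £7.8
Above 40 kWh: 14.4 × £0.40 = £5.76
Bill = £20.96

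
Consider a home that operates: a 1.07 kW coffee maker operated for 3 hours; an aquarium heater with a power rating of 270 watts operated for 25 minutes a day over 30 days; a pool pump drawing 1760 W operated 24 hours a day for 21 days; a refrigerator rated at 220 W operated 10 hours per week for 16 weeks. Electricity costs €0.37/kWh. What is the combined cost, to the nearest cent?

€343.67

coffee maker: 1.07 kW × 3 h = 3.21 kWh
aquarium heater: Runtime = 25 min × 30 = 750 min = 12.5 h
aquarium heater: 0.27 kW × 12.5 h = 3.375 kWh
pool pump: Runtime = 24 h × 21 = 504 h
pool pump: 1.76 kW × 504 h = 887.04 kWh
refrigerator: Runtime = 10 h/week × 16 weeks = 160 h
refrigerator: 0.22 kW × 160 h = 35.2 kWh
Total energy = 928.825 kWh
Cost = 928.825 × €0.37 = €343.67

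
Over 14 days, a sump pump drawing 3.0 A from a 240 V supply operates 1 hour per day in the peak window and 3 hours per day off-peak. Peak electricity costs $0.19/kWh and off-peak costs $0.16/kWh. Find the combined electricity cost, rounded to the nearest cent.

Power = 3.0 A × 240 V = 720 W = 0.72 kW
Peak energy = 0.72 kW × 1 h × 14 = 10.08 kWh
Off-peak energy = 0.72 kW × 3 h × 14 = 30.24 kWh
Cost = 10.08 × $0.19 + 30.24 × $0.16 = $1.9152 + $4.8384 = $6.75

$6.75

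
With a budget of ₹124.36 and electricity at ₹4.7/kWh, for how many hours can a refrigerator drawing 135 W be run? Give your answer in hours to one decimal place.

Energy available = ₹124.36 ÷ ₹4.7/kWh = 26.4596 kWh
Hours = 26.4596 kWh ÷ 0.135 kW = 196.0 h

196.0 h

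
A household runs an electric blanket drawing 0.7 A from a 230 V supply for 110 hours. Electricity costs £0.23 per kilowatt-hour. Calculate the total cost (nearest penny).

£4.07

Power = 0.7 A × 230 V = 161 W = 0.161 kW
Energy = 0.161 kW × 110 h = 17.71 kWh
Cost = 17.71 kWh × £0.23/kWh = £4.07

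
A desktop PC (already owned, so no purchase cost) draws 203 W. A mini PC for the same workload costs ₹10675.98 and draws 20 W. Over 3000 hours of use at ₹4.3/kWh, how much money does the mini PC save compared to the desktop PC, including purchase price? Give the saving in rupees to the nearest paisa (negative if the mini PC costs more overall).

desktop PC: ₹0.00 + (203/1000) kW × 3000 h × ₹4.3 = ₹0.00 + ₹2618.7 = ₹2618.7
mini PC: ₹10675.98 + (20/1000) kW × 3000 h × ₹4.3 = ₹10675.98 + ₹258 = ₹10933.98
Saving = ₹2618.7 − ₹10933.98 = −₹8315.28

-₹8315.28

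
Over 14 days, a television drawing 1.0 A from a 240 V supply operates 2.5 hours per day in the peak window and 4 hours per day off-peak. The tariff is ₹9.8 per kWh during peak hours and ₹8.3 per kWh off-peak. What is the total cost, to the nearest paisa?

Power = 1.0 A × 240 V = 240 W = 0.24 kW
Peak energy = 0.24 kW × 2.5 h × 14 = 8.4 kWh
Off-peak energy = 0.24 kW × 4 h × 14 = 13.44 kWh
Cost = 8.4 × ₹9.8 + 13.44 × ₹8.3 = ₹82.32 + ₹111.552 = ₹193.87

₹193.87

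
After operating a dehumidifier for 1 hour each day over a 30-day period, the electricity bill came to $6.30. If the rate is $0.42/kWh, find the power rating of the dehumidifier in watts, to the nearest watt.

500 W

Energy = $6.30 ÷ $0.42/kWh = 15 kWh
Runtime = 1 h/day × 30 days = 30 h
Power = 15 kWh ÷ 30 h = 0.5 kW = 500 W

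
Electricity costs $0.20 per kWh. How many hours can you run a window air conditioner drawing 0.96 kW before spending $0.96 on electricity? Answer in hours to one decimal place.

Energy available = $0.96 ÷ $0.20/kWh = 4.8 kWh
Hours = 4.8 kWh ÷ 0.96 kW = 5.0 h

5.0 h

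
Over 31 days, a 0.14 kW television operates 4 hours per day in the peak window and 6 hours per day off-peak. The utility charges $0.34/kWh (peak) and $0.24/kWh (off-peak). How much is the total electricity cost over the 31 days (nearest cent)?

$12.15

Peak energy = 0.14 kW × 4 h × 31 = 17.36 kWh
Off-peak energy = 0.14 kW × 6 h × 31 = 26.04 kWh
Cost = 17.36 × $0.34 + 26.04 × $0.24 = $5.9024 + $6.2496 = $12.15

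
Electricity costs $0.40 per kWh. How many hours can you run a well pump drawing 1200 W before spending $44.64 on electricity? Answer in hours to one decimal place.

Energy available = $44.64 ÷ $0.40/kWh = 111.6 kWh
Hours = 111.6 kWh ÷ 1.2 kW = 93.0 h

93.0 h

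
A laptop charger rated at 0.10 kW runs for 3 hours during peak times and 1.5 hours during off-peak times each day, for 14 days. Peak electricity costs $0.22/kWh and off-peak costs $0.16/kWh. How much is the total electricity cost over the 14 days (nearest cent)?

$1.26

Peak energy = 0.1 kW × 3 h × 14 = 4.2 kWh
Off-peak energy = 0.1 kW × 1.5 h × 14 = 2.1 kWh
Cost = 4.2 × $0.22 + 2.1 × $0.16 = $0.924 + $0.336 = $1.26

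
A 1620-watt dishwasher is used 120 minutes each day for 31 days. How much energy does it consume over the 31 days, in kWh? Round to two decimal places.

100.44 kWh

Runtime = 120 min × 31 = 3720 min = 62 h
Energy = 1.62 kW × 62 h = 100.44 kWh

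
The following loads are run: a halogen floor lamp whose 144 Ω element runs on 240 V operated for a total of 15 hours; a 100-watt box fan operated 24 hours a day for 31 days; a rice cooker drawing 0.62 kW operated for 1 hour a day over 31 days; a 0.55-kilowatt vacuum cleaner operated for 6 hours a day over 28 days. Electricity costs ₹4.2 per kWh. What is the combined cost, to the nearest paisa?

₹806.48

halogen floor lamp: Power = V²/R = 240²/144 = 400 W = 0.4 kW
halogen floor lamp: 0.4 kW × 15 h = 6 kWh
box fan: Runtime = 24 h × 31 = 744 h
box fan: 0.1 kW × 744 h = 74.4 kWh
rice cooker: Runtime = 1 h/day × 31 days = 31 h
rice cooker: 0.62 kW × 31 h = 19.22 kWh
vacuum cleaner: Runtime = 6 h/day × 28 days = 168 h
vacuum cleaner: 0.55 kW × 168 h = 92.4 kWh
Total energy = 192.02 kWh
Cost = 192.02 × ₹4.2 = ₹806.48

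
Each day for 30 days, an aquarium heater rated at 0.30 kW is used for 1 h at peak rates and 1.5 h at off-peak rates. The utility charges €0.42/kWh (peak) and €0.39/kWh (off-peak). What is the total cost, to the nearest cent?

Peak energy = 0.3 kW × 1 h × 30 = 9 kWh
Off-peak energy = 0.3 kW × 1.5 h × 30 = 13.5 kWh
Cost = 9 × €0.42 + 13.5 × €0.39 = €3.78 + €5.265 = €9.05

€9.05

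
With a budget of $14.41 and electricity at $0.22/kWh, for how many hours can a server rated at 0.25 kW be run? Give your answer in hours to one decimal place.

262.0 h

Energy available = $14.41 ÷ $0.22/kWh = 65.5 kWh
Hours = 65.5 kWh ÷ 0.25 kW = 262.0 h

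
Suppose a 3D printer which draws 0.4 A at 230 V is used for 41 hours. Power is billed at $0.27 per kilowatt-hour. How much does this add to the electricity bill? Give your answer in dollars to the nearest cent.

$1.02

Power = 0.4 A × 230 V = 92 W = 0.092 kW
Energy = 0.092 kW × 41 h = 3.772 kWh
Cost = 3.772 kWh × $0.27/kWh = $1.02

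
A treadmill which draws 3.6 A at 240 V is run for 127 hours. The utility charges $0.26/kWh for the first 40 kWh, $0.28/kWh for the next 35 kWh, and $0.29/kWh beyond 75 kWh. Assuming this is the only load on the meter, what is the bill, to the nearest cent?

Power = 3.6 A × 240 V = 864 W = 0.864 kW
Energy = 0.864 kW × 127 h = 109.728 kWh
Tier 1 (0–40 kWh): 40 × $0.26 = $10.4
Tier 2 (40–75 kWh): 35 × $0.28 = $9.8
Above 75 kWh: 34.728 × $0.29 = $10.07112
Bill = $30.27

$30.27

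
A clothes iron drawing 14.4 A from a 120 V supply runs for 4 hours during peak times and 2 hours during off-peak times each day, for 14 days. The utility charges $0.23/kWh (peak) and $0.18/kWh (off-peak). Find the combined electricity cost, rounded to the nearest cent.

Power = 14.4 A × 120 V = 1728 W = 1.728 kW
Peak energy = 1.728 kW × 4 h × 14 = 96.768 kWh
Off-peak energy = 1.728 kW × 2 h × 14 = 48.384 kWh
Cost = 96.768 × $0.23 + 48.384 × $0.18 = $22.25664 + $8.70912 = $30.97

$30.97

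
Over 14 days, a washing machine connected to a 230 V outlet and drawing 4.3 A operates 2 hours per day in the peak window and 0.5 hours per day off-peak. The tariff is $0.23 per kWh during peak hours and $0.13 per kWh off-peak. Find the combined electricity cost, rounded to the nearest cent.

$7.27

Power = 4.3 A × 230 V = 989 W = 0.989 kW
Peak energy = 0.989 kW × 2 h × 14 = 27.692 kWh
Off-peak energy = 0.989 kW × 0.5 h × 14 = 6.923 kWh
Cost = 27.692 × $0.23 + 6.923 × $0.13 = $6.36916 + $0.89999 = $7.27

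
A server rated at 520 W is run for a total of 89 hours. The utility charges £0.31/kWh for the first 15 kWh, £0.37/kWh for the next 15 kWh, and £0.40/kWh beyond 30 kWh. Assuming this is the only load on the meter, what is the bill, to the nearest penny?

£16.71

Energy = 0.52 kW × 89 h = 46.28 kWh
Tier 1 (0–15 kWh): 15 × £0.31 = £4.65
Tier 2 (15–30 kWh): 15 × £0.37 = £5.55
Above 30 kWh: 16.28 × £0.40 = £6.512
Bill = £16.71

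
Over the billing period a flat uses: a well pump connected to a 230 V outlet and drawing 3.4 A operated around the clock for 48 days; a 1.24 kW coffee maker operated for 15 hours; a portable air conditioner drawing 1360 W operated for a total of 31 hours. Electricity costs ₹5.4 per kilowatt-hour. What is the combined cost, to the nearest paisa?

₹5192.77

well pump: Power = 3.4 A × 230 V = 782 W = 0.782 kW
well pump: Runtime = 24 h × 48 = 1152 h
well pump: 0.782 kW × 1152 h = 900.864 kWh
coffee maker: 1.24 kW × 15 h = 18.6 kWh
portable air conditioner: 1.36 kW × 31 h = 42.16 kWh
Total energy = 961.624 kWh
Cost = 961.624 × ₹5.4 = ₹5192.77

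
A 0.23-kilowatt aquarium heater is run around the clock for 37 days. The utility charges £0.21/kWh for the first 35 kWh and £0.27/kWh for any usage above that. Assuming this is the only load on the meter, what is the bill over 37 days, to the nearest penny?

Runtime = 24 h × 37 = 888 h
Energy = 0.23 kW × 888 h = 204.24 kWh
Tier 1 (0–35 kWh): 35 × £0.21 = £7.35
Above 35 kWh: 169.24 × £0.27 = £45.6948
Bill = £53.04

£53.04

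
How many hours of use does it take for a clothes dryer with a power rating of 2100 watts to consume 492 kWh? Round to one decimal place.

Hours = 492 kWh ÷ 2.1 kW = 234.3 h

234.3 h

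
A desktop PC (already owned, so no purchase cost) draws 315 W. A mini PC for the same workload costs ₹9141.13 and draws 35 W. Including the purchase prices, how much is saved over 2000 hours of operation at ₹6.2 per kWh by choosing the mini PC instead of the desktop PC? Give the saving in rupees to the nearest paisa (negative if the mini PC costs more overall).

desktop PC: ₹0.00 + (315/1000) kW × 2000 h × ₹6.2 = ₹0.00 + ₹3906 = ₹3906
mini PC: ₹9141.13 + (35/1000) kW × 2000 h × ₹6.2 = ₹9141.13 + ₹434 = ₹9575.13
Saving = ₹3906 − ₹9575.13 = −₹5669.13

-₹5669.13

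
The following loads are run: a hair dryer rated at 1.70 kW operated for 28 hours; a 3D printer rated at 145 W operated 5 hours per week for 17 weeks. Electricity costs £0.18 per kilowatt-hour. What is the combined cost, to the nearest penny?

hair dryer: 1.7 kW × 28 h = 47.6 kWh
3D printer: Runtime = 5 h/week × 17 weeks = 85 h
3D printer: 0.145 kW × 85 h = 12.325 kWh
Total energy = 59.925 kWh
Cost = 59.925 × £0.18 = £10.79

£10.79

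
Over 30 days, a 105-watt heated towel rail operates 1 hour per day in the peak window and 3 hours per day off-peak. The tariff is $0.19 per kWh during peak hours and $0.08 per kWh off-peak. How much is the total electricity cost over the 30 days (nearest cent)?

Peak energy = 0.105 kW × 1 h × 30 = 3.15 kWh
Off-peak energy = 0.105 kW × 3 h × 30 = 9.45 kWh
Cost = 3.15 × $0.19 + 9.45 × $0.08 = $0.5985 + $0.756 = $1.35

$1.35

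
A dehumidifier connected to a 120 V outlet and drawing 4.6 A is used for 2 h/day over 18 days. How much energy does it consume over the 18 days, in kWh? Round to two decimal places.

19.87 kWh

Power = 4.6 A × 120 V = 552 W = 0.552 kW
Runtime = 2 h/day × 18 days = 36 h
Energy = 0.552 kW × 36 h = 19.872 kWh ≈ 19.87 kWh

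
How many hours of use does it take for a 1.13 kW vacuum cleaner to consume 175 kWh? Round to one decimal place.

154.9 h

Hours = 175 kWh ÷ 1.13 kW = 154.9 h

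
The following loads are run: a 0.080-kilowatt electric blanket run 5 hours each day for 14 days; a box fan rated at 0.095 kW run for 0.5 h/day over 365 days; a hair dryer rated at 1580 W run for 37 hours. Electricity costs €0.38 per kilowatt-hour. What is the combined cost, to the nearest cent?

electric blanket: Runtime = 5 h/day × 14 days = 70 h
electric blanket: 0.08 kW × 70 h = 5.6 kWh
box fan: Runtime = 0.5 h/day × 365 days = 182.5 h
box fan: 0.095 kW × 182.5 h = 17.3375 kWh
hair dryer: 1.58 kW × 37 h = 58.46 kWh
Total energy = 81.3975 kWh
Cost = 81.3975 × €0.38 = €30.93

€30.93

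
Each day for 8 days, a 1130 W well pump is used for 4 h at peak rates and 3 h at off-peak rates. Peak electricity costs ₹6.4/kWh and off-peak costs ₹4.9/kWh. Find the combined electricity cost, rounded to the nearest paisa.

₹364.31

Peak energy = 1.13 kW × 4 h × 8 = 36.16 kWh
Off-peak energy = 1.13 kW × 3 h × 8 = 27.12 kWh
Cost = 36.16 × ₹6.4 + 27.12 × ₹4.9 = ₹231.424 + ₹132.888 = ₹364.31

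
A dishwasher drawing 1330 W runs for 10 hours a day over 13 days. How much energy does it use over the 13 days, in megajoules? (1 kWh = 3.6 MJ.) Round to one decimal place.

Runtime = 10 h/day × 13 days = 130 h
Energy = 1.33 kW × 130 h = 172.9 kWh
= 172.9 × 3.6 MJ = 622.4 MJ

622.4 MJ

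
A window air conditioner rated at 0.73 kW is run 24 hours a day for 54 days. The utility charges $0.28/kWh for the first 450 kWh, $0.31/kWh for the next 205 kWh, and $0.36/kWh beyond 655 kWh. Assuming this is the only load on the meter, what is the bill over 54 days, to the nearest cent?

Runtime = 24 h × 54 = 1296 h
Energy = 0.73 kW × 1296 h = 946.08 kWh
Tier 1 (0–450 kWh): 450 × $0.28 = $126
Tier 2 (450–655 kWh): 205 × $0.31 = $63.55
Above 655 kWh: 291.08 × $0.36 = $104.7888
Bill = $294.34

$294.34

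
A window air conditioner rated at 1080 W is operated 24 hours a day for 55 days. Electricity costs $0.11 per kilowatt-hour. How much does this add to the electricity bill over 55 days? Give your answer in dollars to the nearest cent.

$156.82

Runtime = 24 h × 55 = 1320 h
Energy = 1.08 kW × 1320 h = 1425.6 kWh
Cost = 1425.6 kWh × $0.11/kWh = $156.82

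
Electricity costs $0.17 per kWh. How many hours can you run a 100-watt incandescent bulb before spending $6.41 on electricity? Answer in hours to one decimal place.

377.1 h

Energy available = $6.41 ÷ $0.17/kWh = 37.7059 kWh
Hours = 37.7059 kWh ÷ 0.1 kW = 377.1 h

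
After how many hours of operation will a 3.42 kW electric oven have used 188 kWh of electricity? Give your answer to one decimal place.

Hours = 188 kWh ÷ 3.42 kW = 55.0 h

55.0 h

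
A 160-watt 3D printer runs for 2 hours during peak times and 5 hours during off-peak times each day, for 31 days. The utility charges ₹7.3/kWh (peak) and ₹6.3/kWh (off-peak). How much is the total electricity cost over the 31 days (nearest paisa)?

₹228.66

Peak energy = 0.16 kW × 2 h × 31 = 9.92 kWh
Off-peak energy = 0.16 kW × 5 h × 31 = 24.8 kWh
Cost = 9.92 × ₹7.3 + 24.8 × ₹6.3 = ₹72.416 + ₹156.24 = ₹228.66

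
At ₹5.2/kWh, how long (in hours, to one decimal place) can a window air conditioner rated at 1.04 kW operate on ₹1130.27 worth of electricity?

Energy available = ₹1130.27 ÷ ₹5.2/kWh = 217.3596 kWh
Hours = 217.3596 kWh ÷ 1.04 kW = 209.0 h

209.0 h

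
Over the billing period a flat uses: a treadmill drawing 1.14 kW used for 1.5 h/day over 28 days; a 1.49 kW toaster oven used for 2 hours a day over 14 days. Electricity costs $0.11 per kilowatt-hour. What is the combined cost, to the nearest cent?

$9.86

treadmill: Runtime = 1.5 h/day × 28 days = 42 h
treadmill: 1.14 kW × 42 h = 47.88 kWh
toaster oven: Runtime = 2 h/day × 14 days = 28 h
toaster oven: 1.49 kW × 28 h = 41.72 kWh
Total energy = 89.6 kWh
Cost = 89.6 × $0.11 = $9.86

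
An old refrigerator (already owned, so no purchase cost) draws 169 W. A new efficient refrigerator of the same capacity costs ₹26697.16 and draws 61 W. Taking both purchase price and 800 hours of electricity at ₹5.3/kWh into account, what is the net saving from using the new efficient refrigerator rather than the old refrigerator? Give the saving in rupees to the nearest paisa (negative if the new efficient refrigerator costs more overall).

-₹26239.24

old refrigerator: ₹0.00 + (169/1000) kW × 800 h × ₹5.3 = ₹0.00 + ₹716.56 = ₹716.56
new efficient refrigerator: ₹26697.16 + (61/1000) kW × 800 h × ₹5.3 = ₹26697.16 + ₹258.64 = ₹26955.8
Saving = ₹716.56 − ₹26955.8 = −₹26239.24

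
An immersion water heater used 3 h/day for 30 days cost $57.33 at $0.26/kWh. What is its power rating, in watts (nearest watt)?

2450 W

Energy = $57.33 ÷ $0.26/kWh = 220.5 kWh
Runtime = 3 h/day × 30 days = 90 h
Power = 220.5 kWh ÷ 90 h = 2.45 kW = 2450 W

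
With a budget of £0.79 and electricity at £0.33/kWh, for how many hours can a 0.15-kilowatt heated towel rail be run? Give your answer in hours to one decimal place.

16.0 h

Energy available = £0.79 ÷ £0.33/kWh = 2.3939 kWh
Hours = 2.3939 kWh ÷ 0.15 kW = 16.0 h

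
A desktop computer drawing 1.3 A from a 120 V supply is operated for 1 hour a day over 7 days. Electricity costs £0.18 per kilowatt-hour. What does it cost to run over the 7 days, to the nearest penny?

£0.20

Power = 1.3 A × 120 V = 156 W = 0.156 kW
Runtime = 1 h/day × 7 days = 7 h
Energy = 0.156 kW × 7 h = 1.092 kWh
Cost = 1.092 kWh × £0.18/kWh = £0.20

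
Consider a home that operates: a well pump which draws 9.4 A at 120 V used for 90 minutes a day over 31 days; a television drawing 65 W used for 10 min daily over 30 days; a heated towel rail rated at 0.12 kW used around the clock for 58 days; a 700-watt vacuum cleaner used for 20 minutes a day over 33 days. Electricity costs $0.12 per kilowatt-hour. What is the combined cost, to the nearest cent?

well pump: Power = 9.4 A × 120 V = 1128 W = 1.128 kW
well pump: Runtime = 90 min × 31 = 2790 min = 46.5 h
well pump: 1.128 kW × 46.5 h = 52.452 kWh
television: Runtime = 10 min × 30 = 300 min = 5 h
television: 0.065 kW × 5 h = 0.325 kWh
heated towel rail: Runtime = 24 h × 58 = 1392 h
heated towel rail: 0.12 kW × 1392 h = 167.04 kWh
vacuum cleaner: Runtime = 20 min × 33 = 660 min = 11 h
vacuum cleaner: 0.7 kW × 11 h = 7.7 kWh
Total energy = 227.517 kWh
Cost = 227.517 × $0.12 = $27.30

$27.30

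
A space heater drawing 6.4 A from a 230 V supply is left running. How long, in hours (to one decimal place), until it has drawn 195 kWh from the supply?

132.5 h

Power = 6.4 A × 230 V = 1472 W = 1.472 kW
Hours = 195 kWh ÷ 1.472 kW = 132.5 h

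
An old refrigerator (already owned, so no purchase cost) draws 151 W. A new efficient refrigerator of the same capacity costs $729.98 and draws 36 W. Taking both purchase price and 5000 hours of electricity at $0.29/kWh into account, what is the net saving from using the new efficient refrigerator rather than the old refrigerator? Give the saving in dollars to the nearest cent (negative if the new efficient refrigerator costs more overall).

old refrigerator: $0.00 + (151/1000) kW × 5000 h × $0.29 = $0.00 + $218.95 = $218.95
new efficient refrigerator: $729.98 + (36/1000) kW × 5000 h × $0.29 = $729.98 + $52.2 = $782.18
Saving = $218.95 − $782.18 = −$563.23

-$563.23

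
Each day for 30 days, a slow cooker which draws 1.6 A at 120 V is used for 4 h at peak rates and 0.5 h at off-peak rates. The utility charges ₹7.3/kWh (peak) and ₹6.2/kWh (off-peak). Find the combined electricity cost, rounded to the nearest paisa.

Power = 1.6 A × 120 V = 192 W = 0.192 kW
Peak energy = 0.192 kW × 4 h × 30 = 23.04 kWh
Off-peak energy = 0.192 kW × 0.5 h × 30 = 2.88 kWh
Cost = 23.04 × ₹7.3 + 2.88 × ₹6.2 = ₹168.192 + ₹17.856 = ₹186.05

₹186.05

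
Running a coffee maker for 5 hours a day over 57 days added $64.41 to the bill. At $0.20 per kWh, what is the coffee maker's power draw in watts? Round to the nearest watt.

Energy = $64.41 ÷ $0.20/kWh = 322.05 kWh
Runtime = 5 h/day × 57 days = 285 h
Power = 322.05 kWh ÷ 285 h = 1.13 kW = 1130 W

1130 W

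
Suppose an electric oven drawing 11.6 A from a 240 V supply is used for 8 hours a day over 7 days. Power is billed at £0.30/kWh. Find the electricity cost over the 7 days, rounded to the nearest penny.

£46.77

Power = 11.6 A × 240 V = 2784 W = 2.784 kW
Runtime = 8 h/day × 7 days = 56 h
Energy = 2.784 kW × 56 h = 155.904 kWh
Cost = 155.904 kWh × £0.30/kWh = £46.77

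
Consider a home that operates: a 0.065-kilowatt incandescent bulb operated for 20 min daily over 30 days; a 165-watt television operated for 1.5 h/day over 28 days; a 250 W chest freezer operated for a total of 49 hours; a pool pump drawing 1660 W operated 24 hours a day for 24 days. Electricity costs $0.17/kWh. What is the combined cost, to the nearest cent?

incandescent bulb: Runtime = 20 min × 30 = 600 min = 10 h
incandescent bulb: 0.065 kW × 10 h = 0.65 kWh
television: Runtime = 1.5 h/day × 28 days = 42 h
television: 0.165 kW × 42 h = 6.93 kWh
chest freezer: 0.25 kW × 49 h = 12.25 kWh
pool pump: Runtime = 24 h × 24 = 576 h
pool pump: 1.66 kW × 576 h = 956.16 kWh
Total energy = 975.99 kWh
Cost = 975.99 × $0.17 = $165.92

$165.92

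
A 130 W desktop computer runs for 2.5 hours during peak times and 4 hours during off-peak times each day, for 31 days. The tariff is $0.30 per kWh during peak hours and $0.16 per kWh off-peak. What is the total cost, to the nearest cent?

$5.60

Peak energy = 0.13 kW × 2.5 h × 31 = 10.075 kWh
Off-peak energy = 0.13 kW × 4 h × 31 = 16.12 kWh
Cost = 10.075 × $0.30 + 16.12 × $0.16 = $3.0225 + $2.5792 = $5.60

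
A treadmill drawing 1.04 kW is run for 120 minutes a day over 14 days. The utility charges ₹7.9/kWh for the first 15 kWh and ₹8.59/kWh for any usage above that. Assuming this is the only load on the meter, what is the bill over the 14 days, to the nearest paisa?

₹239.79

Runtime = 120 min × 14 = 1680 min = 28 h
Energy = 1.04 kW × 28 h = 29.12 kWh
Tier 1 (0–15 kWh): 15 × ₹7.9 = ₹118.5
Above 15 kWh: 14.12 × ₹8.59 = ₹121.2908
Bill = ₹239.79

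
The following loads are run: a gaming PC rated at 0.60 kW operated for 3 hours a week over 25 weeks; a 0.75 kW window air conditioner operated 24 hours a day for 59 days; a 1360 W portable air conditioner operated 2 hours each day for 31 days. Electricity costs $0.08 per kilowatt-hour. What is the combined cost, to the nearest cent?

$95.31

gaming PC: Runtime = 3 h/week × 25 weeks = 75 h
gaming PC: 0.6 kW × 75 h = 45 kWh
window air conditioner: Runtime = 24 h × 59 = 1416 h
window air conditioner: 0.75 kW × 1416 h = 1062 kWh
portable air conditioner: Runtime = 2 h/day × 31 days = 62 h
portable air conditioner: 1.36 kW × 62 h = 84.32 kWh
Total energy = 1191.32 kWh
Cost = 1191.32 × $0.08 = $95.31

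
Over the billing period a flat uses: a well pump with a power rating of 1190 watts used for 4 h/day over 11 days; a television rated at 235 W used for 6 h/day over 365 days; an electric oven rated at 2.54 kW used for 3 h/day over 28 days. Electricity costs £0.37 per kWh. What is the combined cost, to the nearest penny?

well pump: Runtime = 4 h/day × 11 days = 44 h
well pump: 1.19 kW × 44 h = 52.36 kWh
television: Runtime = 6 h/day × 365 days = 2190 h
television: 0.235 kW × 2190 h = 514.65 kWh
electric oven: Runtime = 3 h/day × 28 days = 84 h
electric oven: 2.54 kW × 84 h = 213.36 kWh
Total energy = 780.37 kWh
Cost = 780.37 × £0.37 = £288.74

£288.74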